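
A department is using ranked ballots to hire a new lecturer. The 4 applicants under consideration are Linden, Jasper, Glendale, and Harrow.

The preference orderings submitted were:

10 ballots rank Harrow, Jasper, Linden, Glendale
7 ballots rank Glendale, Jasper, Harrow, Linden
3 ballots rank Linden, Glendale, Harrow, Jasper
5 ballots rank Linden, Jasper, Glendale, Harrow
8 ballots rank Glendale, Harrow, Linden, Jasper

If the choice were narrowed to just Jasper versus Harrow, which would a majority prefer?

Ballots ranking Jasper above Harrow: 7+5 = 12.
Ballots ranking Harrow above Jasper: 10+3+8 = 21.
Harrow wins the head-to-head, 21–12.

Harrow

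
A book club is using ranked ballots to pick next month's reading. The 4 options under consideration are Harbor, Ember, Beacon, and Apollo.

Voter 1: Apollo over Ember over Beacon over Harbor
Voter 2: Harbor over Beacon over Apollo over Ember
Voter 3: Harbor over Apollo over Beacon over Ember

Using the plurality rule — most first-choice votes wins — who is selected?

First-place vote totals:
  Harbor: 2
  Ember: 0
  Beacon: 0
  Apollo: 1
Harbor has the most first-place votes.

Harbor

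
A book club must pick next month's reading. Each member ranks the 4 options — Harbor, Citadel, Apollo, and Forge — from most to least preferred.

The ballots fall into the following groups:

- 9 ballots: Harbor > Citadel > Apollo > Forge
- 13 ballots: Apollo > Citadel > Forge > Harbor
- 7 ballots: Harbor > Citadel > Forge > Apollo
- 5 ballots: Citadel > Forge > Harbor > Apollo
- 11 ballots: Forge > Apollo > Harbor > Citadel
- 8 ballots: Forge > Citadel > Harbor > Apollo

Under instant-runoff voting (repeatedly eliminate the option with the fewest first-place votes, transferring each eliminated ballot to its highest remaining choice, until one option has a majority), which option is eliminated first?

Citadel

Round 1: Forge 19, Harbor 16, Apollo 13, Citadel 5. Citadel has the fewest and is eliminated.
Round 2: Forge 24, Harbor 16, Apollo 13. Apollo has the fewest and is eliminated.
Round 3: Forge 37, Harbor 16. Forge has a majority.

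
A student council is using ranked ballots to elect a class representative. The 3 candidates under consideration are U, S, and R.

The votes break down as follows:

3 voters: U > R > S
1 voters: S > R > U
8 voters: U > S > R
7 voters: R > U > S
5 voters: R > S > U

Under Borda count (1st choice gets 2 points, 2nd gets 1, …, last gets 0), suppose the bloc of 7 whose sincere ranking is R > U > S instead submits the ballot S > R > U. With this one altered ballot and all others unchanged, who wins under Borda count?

Borda totals with the altered ballot: U 22, S 29, R 21.
The switch changes the winner from U to S.

S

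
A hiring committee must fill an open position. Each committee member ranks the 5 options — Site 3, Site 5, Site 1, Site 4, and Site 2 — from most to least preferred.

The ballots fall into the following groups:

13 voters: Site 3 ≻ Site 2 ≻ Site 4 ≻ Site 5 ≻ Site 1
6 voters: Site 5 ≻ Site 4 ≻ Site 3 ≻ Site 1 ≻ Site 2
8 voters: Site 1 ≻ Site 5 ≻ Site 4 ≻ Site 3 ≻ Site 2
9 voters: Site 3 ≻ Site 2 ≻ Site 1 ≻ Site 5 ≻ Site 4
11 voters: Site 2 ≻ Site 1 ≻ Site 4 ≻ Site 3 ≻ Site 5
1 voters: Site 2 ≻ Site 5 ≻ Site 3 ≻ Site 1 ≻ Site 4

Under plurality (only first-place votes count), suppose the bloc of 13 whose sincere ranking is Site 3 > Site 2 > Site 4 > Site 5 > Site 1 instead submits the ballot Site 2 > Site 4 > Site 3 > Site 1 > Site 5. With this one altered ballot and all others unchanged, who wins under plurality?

First-place totals with the altered ballot: Site 3 9, Site 5 6, Site 1 8, Site 4 0, Site 2 25.
The switch changes the winner from Site 3 to Site 2.

Site 2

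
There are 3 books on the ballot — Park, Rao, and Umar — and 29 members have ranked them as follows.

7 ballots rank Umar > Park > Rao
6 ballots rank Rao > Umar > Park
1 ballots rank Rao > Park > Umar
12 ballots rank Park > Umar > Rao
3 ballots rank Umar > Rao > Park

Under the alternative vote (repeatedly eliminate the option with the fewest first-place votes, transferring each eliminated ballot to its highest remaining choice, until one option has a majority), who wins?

Umar

Round 1: Park 12, Umar 10, Rao 7. Rao has the fewest and is eliminated.
Round 2: Umar 16, Park 13. Umar has a majority.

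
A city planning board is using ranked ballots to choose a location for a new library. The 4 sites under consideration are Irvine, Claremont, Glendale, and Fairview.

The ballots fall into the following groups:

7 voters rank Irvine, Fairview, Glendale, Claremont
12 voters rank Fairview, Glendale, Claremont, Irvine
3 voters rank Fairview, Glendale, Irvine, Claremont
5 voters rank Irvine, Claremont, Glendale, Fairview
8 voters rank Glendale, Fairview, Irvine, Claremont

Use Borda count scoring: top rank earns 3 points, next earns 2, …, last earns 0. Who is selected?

Borda scores:
  Irvine: 7·3 + 12·0 + 3·1 + 5·3 + 8·1 = 47
  Claremont: 7·0 + 12·1 + 3·0 + 5·2 + 8·0 = 22
  Glendale: 7·1 + 12·2 + 3·2 + 5·1 + 8·3 = 66
  Fairview: 7·2 + 12·3 + 3·3 + 5·0 + 8·2 = 75
Fairview has the highest total.

Fairview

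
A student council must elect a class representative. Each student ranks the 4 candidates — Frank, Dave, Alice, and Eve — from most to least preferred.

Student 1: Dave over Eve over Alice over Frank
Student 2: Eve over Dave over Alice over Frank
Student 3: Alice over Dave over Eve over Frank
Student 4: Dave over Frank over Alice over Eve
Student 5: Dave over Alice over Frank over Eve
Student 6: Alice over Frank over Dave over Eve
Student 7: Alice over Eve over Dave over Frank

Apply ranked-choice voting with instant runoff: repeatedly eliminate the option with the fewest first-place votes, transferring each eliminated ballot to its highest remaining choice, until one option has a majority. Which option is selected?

Dave

Round 1: Dave 3, Alice 3, Eve 1, Frank 0. Frank has the fewest and is eliminated.
Round 2: Dave 3, Alice 3, Eve 1. Eve has the fewest and is eliminated.
Round 3: Dave 4, Alice 3. Dave has a majority.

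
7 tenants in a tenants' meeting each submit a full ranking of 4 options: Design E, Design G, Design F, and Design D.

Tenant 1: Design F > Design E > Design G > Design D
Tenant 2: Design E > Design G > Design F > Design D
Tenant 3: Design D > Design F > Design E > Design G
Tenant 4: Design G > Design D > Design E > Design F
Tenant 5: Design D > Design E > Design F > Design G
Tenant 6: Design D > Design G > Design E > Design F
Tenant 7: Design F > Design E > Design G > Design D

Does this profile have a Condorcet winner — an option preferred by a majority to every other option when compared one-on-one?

Head-to-head results (7 voters total):
Design E vs Design G: Design E wins 5–2.
Design E vs Design F: Design E wins 4–3.
Design E vs Design D: Design D wins 4–3.
Design G vs Design F: Design F wins 4–3.
Design G vs Design D: Design G wins 4–3.
Design F vs Design D: Design D wins 4–3.
No candidate beats all others: Design E beats Design G beats Design D beats Design E, a majority cycle.

No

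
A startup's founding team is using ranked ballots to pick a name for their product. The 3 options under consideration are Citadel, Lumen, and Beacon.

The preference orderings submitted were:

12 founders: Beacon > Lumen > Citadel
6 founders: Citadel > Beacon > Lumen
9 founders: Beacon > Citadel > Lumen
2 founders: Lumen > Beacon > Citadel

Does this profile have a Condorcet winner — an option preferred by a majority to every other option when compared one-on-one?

Yes

Head-to-head results (29 voters total):
Citadel vs Lumen: Citadel wins 15–14.
Citadel vs Beacon: Beacon wins 23–6.
Lumen vs Beacon: Beacon wins 27–2.
Beacon beats each rival — Citadel (23–6), Lumen (27–2) — so Beacon is the Condorcet winner.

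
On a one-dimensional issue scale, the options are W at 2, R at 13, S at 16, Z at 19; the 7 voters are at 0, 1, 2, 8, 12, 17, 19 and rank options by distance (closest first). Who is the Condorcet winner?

R

With single-peaked preferences on a line, the Condorcet winner is the candidate closest to the median voter.
The median voter (position 8) is closest to R at 13.
Check: R vs Z — voters closer to R: 5 of 7.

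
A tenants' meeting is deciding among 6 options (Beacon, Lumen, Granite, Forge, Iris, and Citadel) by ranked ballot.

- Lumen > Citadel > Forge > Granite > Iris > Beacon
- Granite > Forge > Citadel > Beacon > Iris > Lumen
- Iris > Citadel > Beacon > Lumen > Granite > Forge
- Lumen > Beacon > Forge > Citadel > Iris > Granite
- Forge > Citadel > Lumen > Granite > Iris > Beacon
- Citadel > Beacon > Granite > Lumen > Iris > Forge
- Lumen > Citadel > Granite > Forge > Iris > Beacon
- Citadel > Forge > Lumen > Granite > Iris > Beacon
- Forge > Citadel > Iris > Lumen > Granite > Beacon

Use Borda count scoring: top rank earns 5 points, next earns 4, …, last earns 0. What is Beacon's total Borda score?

13

Borda scores:
  Beacon: 0 + 2 + 3 + 4 + 0 + 4 + 0 + 0 + 0 = 13
  Lumen: 5 + 0 + 2 + 5 + 3 + 2 + 5 + 3 + 2 = 27
  Granite: 2 + 5 + 1 + 0 + 2 + 3 + 3 + 2 + 1 = 19
  Forge: 3 + 4 + 0 + 3 + 5 + 0 + 2 + 4 + 5 = 26
  Iris: 1 + 1 + 5 + 1 + 1 + 1 + 1 + 1 + 3 = 15
  Citadel: 4 + 3 + 4 + 2 + 4 + 5 + 4 + 5 + 4 = 35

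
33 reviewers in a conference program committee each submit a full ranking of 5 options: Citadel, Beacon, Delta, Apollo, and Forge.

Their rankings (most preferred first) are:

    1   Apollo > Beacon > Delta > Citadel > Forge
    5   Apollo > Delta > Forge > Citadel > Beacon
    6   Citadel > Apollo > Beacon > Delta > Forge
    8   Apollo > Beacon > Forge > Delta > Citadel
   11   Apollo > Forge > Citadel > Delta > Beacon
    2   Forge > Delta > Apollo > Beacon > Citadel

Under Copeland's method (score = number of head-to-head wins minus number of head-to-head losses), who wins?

Pairwise results:
  Citadel vs Beacon: Citadel wins 22–11.
  Citadel vs Delta: Citadel wins 17–16.
  Citadel vs Apollo: Apollo wins 27–6.
  Citadel vs Forge: Forge wins 26–7.
  Beacon vs Delta: Delta wins 18–15.
  Beacon vs Apollo: Apollo wins 33–0.
  Beacon vs Forge: Forge wins 18–15.
  Delta vs Apollo: Apollo wins 31–2.
  Delta vs Forge: Forge wins 21–12.
  Apollo vs Forge: Apollo wins 31–2.
Copeland scores (wins − losses):
  Citadel: 2 − 2 = 0
  Beacon: 0 − 4 = -4
  Delta: 1 − 3 = -2
  Apollo: 4 − 0 = 4
  Forge: 3 − 1 = 2
Apollo has the best Copeland score.

Apollo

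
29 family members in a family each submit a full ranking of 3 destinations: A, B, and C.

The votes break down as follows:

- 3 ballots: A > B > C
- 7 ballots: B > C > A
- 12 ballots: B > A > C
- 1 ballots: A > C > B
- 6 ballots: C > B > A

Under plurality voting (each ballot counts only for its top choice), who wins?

First-place vote totals:
  A: 4
  B: 19
  C: 6
B has the most first-place votes.

B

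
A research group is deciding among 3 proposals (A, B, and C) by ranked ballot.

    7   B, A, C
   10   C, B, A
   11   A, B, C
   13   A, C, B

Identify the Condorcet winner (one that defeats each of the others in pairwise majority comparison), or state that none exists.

A

Head-to-head results (41 voters total):
A vs B: A wins 24–17.
A vs C: A wins 31–10.
B vs C: C wins 23–18.
A beats each rival — B (24–17), C (31–10) — so A is the Condorcet winner.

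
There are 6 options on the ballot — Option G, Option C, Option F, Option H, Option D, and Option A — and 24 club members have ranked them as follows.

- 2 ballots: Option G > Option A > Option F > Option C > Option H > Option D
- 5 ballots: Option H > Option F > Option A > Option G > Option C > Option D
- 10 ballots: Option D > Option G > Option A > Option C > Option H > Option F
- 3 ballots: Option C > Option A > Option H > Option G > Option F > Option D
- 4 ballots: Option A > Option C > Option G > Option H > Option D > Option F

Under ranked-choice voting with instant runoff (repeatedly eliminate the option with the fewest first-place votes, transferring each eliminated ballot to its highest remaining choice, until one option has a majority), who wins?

Option A

Round 1: Option D 10, Option H 5, Option A 4, Option C 3, Option G 2, Option F 0. Option F has the fewest and is eliminated.
Round 2: Option D 10, Option H 5, Option A 4, Option C 3, Option G 2. Option G has the fewest and is eliminated.
Round 3: Option D 10, Option A 6, Option H 5, Option C 3. Option C has the fewest and is eliminated.
Round 4: Option D 10, Option A 9, Option H 5. Option H has the fewest and is eliminated.
Round 5: Option A 14, Option D 10. Option A has a majority.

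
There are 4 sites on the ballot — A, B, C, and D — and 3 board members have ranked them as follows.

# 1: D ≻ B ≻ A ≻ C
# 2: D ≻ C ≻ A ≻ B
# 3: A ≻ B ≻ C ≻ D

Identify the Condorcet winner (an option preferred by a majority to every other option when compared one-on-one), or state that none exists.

Head-to-head results (3 voters total):
A vs B: A wins 2–1.
A vs C: A wins 2–1.
A vs D: D wins 2–1.
B vs C: B wins 2–1.
B vs D: D wins 2–1.
C vs D: D wins 2–1.
D beats each rival — A (2–1), B (2–1), C (2–1) — so D is the Condorcet winner.

D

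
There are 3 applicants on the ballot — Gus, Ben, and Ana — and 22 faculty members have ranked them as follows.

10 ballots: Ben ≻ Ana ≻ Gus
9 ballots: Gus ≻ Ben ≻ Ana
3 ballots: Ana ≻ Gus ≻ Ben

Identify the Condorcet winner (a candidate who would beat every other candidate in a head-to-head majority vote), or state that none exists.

Head-to-head results (22 voters total):
Gus vs Ben: Gus wins 12–10.
Gus vs Ana: Ana wins 13–9.
Ben vs Ana: Ben wins 19–3.
No candidate beats all others: Gus beats Ben beats Ana beats Gus, a majority cycle.

None — there is no Condorcet winner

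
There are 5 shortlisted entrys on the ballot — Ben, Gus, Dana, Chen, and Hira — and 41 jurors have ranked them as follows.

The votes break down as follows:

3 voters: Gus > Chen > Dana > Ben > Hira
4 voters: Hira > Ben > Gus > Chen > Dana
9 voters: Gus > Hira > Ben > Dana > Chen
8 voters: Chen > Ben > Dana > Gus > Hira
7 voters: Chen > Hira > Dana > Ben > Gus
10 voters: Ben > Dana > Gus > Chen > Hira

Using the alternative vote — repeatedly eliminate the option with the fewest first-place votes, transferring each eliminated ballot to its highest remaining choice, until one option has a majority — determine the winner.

Ben

Round 1: Chen 15, Gus 12, Ben 10, Hira 4, Dana 0. Dana has the fewest and is eliminated.
Round 2: Chen 15, Gus 12, Ben 10, Hira 4. Hira has the fewest and is eliminated.
Round 3: Chen 15, Ben 14, Gus 12. Gus has the fewest and is eliminated.
Round 4: Ben 23, Chen 18. Ben has a majority.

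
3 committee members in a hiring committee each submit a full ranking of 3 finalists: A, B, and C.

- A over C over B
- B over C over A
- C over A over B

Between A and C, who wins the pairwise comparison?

C

Ballots ranking A above C: 1.
Ballots ranking C above A: 2.
C wins the head-to-head, 2–1.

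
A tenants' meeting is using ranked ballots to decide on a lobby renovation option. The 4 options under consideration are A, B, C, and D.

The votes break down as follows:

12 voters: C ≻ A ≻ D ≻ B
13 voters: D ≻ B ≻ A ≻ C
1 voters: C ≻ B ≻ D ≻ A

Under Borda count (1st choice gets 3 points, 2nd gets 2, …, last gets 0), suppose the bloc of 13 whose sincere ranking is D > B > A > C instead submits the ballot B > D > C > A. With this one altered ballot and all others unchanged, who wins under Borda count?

Borda totals with the altered ballot: A 24, B 41, C 52, D 39.
The switch changes the winner from D to C.

C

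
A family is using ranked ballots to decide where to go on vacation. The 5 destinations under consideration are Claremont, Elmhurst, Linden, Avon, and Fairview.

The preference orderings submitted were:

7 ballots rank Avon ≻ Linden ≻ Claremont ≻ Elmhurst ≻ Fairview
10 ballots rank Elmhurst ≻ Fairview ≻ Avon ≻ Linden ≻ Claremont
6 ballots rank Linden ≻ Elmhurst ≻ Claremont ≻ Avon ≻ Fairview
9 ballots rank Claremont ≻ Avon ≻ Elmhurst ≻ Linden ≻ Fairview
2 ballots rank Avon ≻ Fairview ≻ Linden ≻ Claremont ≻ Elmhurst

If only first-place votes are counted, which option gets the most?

First-place vote totals:
  Claremont: 9
  Elmhurst: 10
  Linden: 6
  Avon: 9
  Fairview: 0
Elmhurst has the most first-place votes.

Elmhurst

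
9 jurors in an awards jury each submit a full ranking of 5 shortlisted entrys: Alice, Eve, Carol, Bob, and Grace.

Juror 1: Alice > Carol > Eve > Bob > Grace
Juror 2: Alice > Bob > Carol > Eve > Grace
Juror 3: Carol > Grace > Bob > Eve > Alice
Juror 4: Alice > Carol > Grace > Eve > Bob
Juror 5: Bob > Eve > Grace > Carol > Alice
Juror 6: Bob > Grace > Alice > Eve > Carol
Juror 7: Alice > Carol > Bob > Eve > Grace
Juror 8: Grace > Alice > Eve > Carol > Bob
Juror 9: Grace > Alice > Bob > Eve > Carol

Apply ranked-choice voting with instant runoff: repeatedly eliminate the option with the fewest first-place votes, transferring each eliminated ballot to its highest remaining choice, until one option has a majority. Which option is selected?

Round 1: Alice 4, Bob 2, Grace 2, Carol 1, Eve 0. Eve has the fewest and is eliminated.
Round 2: Alice 4, Bob 2, Grace 2, Carol 1. Carol has the fewest and is eliminated.
Round 3: Alice 4, Grace 3, Bob 2. Bob has the fewest and is eliminated.
Round 4: Grace 5, Alice 4. Grace has a majority.

Grace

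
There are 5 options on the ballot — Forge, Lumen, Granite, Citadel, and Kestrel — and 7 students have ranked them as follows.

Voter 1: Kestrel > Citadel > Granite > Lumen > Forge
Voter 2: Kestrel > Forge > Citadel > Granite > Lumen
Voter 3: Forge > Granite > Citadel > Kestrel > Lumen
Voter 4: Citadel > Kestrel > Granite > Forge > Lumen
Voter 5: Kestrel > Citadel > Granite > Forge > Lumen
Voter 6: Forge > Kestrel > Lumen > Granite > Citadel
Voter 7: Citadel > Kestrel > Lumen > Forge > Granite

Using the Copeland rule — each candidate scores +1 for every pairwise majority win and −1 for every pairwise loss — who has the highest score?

Pairwise results:
  Forge vs Lumen: Forge wins 5–2.
  Forge vs Granite: Forge wins 4–3.
  Forge vs Citadel: Citadel wins 4–3.
  Forge vs Kestrel: Kestrel wins 5–2.
  Lumen vs Granite: Granite wins 5–2.
  Lumen vs Citadel: Citadel wins 6–1.
  Lumen vs Kestrel: Kestrel wins 7–0.
  Granite vs Citadel: Citadel wins 5–2.
  Granite vs Kestrel: Kestrel wins 6–1.
  Citadel vs Kestrel: Kestrel wins 4–3.
Copeland scores (wins − losses):
  Forge: 2 − 2 = 0
  Lumen: 0 − 4 = -4
  Granite: 1 − 3 = -2
  Citadel: 3 − 1 = 2
  Kestrel: 4 − 0 = 4
Kestrel has the best Copeland score.

Kestrel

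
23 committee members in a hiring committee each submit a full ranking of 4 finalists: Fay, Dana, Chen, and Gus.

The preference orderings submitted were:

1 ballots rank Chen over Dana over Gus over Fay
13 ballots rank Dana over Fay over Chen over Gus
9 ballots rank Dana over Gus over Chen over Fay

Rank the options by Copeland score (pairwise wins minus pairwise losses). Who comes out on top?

Pairwise results:
  Fay vs Dana: Dana wins 23–0.
  Fay vs Chen: Fay wins 13–10.
  Fay vs Gus: Fay wins 13–10.
  Dana vs Chen: Dana wins 22–1.
  Dana vs Gus: Dana wins 23–0.
  Chen vs Gus: Chen wins 14–9.
Copeland scores (wins − losses):
  Fay: 2 − 1 = 1
  Dana: 3 − 0 = 3
  Chen: 1 − 2 = -1
  Gus: 0 − 3 = -3
Dana has the best Copeland score.

Dana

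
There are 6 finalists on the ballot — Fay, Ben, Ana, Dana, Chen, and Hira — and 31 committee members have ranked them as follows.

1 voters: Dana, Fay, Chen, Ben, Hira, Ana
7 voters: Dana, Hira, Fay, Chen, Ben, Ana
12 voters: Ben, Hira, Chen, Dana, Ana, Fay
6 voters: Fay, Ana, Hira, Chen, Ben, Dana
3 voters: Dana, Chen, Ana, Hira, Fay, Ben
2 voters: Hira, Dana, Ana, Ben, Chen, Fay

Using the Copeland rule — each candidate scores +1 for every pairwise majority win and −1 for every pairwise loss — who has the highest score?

Hira

Pairwise results:
  Fay vs Ben: Fay wins 17–14.
  Fay vs Ana: Ana wins 17–14.
  Fay vs Dana: Dana wins 25–6.
  Fay vs Chen: Chen wins 17–14.
  Fay vs Hira: Hira wins 24–7.
  Ben vs Ana: Ben wins 20–11.
  Ben vs Dana: Ben wins 18–13.
  Ben vs Chen: Chen wins 17–14.
  Ben vs Hira: Hira wins 18–13.
  Ana vs Dana: Dana wins 25–6.
  Ana vs Chen: Chen wins 23–8.
  Ana vs Hira: Hira wins 22–9.
  Dana vs Chen: Chen wins 18–13.
  Dana vs Hira: Hira wins 20–11.
  Chen vs Hira: Hira wins 27–4.
Copeland scores (wins − losses):
  Fay: 1 − 4 = -3
  Ben: 2 − 3 = -1
  Ana: 1 − 4 = -3
  Dana: 2 − 3 = -1
  Chen: 4 − 1 = 3
  Hira: 5 − 0 = 5
Hira has the best Copeland score.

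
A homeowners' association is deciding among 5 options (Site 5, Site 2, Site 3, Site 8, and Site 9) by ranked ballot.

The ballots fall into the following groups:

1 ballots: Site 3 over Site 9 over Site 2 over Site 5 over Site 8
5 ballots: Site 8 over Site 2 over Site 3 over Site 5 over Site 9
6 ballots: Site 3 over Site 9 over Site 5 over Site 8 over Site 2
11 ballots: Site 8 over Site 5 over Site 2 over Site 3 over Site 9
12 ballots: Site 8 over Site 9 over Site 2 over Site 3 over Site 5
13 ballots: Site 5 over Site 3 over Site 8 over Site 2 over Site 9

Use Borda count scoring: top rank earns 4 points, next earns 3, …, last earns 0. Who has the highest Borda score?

Site 8

Borda scores:
  Site 5: 1 + 5·1 + 6·2 + 11·3 + 12·0 + 13·4 = 103
  Site 2: 2 + 5·3 + 6·0 + 11·2 + 12·2 + 13·1 = 76
  Site 3: 4 + 5·2 + 6·4 + 11·1 + 12·1 + 13·3 = 100
  Site 8: 0 + 5·4 + 6·1 + 11·4 + 12·4 + 13·2 = 144
  Site 9: 3 + 5·0 + 6·3 + 11·0 + 12·3 + 13·0 = 57
Site 8 has the highest total.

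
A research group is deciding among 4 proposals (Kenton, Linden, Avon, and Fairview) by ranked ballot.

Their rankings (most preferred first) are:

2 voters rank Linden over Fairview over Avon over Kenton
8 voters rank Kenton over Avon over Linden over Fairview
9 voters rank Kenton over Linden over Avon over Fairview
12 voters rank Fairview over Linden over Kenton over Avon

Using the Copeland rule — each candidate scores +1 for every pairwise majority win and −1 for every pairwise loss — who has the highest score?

Kenton

Pairwise results:
  Kenton vs Linden: Kenton wins 17–14.
  Kenton vs Avon: Kenton wins 29–2.
  Kenton vs Fairview: Kenton wins 17–14.
  Linden vs Avon: Linden wins 23–8.
  Linden vs Fairview: Linden wins 19–12.
  Avon vs Fairview: Avon wins 17–14.
Copeland scores (wins − losses):
  Kenton: 3 − 0 = 3
  Linden: 2 − 1 = 1
  Avon: 1 − 2 = -1
  Fairview: 0 − 3 = -3
Kenton has the best Copeland score.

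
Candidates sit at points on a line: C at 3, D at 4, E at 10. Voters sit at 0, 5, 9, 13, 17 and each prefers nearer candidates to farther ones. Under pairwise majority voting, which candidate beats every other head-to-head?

With single-peaked preferences on a line, the Condorcet winner is the candidate closest to the median voter.
The median voter (position 9) is closest to E at 10.
Check: E vs D — voters closer to E: 3 of 5.

E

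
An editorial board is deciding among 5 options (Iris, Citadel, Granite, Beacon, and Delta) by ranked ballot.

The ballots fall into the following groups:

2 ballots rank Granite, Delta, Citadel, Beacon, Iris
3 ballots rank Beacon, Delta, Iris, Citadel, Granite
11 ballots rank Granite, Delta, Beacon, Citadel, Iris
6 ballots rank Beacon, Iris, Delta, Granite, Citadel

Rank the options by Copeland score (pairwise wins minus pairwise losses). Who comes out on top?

Pairwise results:
  Iris vs Citadel: Citadel wins 13–9.
  Iris vs Granite: Granite wins 13–9.
  Iris vs Beacon: Beacon wins 22–0.
  Iris vs Delta: Delta wins 16–6.
  Citadel vs Granite: Granite wins 19–3.
  Citadel vs Beacon: Beacon wins 20–2.
  Citadel vs Delta: Delta wins 22–0.
  Granite vs Beacon: Granite wins 13–9.
  Granite vs Delta: Granite wins 13–9.
  Beacon vs Delta: Delta wins 13–9.
Copeland scores (wins − losses):
  Iris: 0 − 4 = -4
  Citadel: 1 − 3 = -2
  Granite: 4 − 0 = 4
  Beacon: 2 − 2 = 0
  Delta: 3 − 1 = 2
Granite has the best Copeland score.

Granite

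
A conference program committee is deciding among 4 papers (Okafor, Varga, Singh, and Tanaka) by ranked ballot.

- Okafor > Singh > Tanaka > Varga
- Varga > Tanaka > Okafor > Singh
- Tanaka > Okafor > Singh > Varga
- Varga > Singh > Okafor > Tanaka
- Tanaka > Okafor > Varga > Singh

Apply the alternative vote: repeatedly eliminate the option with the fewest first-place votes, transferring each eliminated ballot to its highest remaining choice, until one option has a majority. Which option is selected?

Round 1: Varga 2, Tanaka 2, Okafor 1, Singh 0. Singh has the fewest and is eliminated.
Round 2: Varga 2, Tanaka 2, Okafor 1. Okafor has the fewest and is eliminated.
Round 3: Tanaka 3, Varga 2. Tanaka has a majority.

Tanaka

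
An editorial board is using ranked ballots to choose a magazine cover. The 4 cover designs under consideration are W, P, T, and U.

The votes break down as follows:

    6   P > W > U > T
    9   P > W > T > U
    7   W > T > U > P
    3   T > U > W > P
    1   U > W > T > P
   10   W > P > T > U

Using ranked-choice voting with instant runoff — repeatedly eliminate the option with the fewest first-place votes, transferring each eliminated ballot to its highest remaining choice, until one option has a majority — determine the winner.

Round 1: W 17, P 15, T 3, U 1. U has the fewest and is eliminated.
Round 2: W 18, P 15, T 3. T has the fewest and is eliminated.
Round 3: W 21, P 15. W has a majority.

W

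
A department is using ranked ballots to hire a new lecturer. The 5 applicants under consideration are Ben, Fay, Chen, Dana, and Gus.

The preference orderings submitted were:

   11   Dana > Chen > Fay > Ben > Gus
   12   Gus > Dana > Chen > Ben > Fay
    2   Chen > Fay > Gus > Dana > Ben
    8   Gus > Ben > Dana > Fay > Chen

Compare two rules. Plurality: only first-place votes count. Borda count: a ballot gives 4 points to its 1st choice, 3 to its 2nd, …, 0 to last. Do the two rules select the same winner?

Plurality first-place counts: Ben 0, Fay 0, Chen 2, Dana 11, Gus 20 → Gus.
Borda totals: Ben 47, Fay 36, Chen 65, Dana 98, Gus 84 → Dana.
The two rules disagree: plurality picks Gus, Borda picks Dana.

No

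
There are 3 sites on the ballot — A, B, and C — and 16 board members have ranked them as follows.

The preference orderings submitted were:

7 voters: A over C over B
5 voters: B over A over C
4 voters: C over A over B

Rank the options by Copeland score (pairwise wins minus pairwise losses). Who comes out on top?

A

Pairwise results:
  A vs B: A wins 11–5.
  A vs C: A wins 12–4.
  B vs C: C wins 11–5.
Copeland scores (wins − losses):
  A: 2 − 0 = 2
  B: 0 − 2 = -2
  C: 1 − 1 = 0
A has the best Copeland score.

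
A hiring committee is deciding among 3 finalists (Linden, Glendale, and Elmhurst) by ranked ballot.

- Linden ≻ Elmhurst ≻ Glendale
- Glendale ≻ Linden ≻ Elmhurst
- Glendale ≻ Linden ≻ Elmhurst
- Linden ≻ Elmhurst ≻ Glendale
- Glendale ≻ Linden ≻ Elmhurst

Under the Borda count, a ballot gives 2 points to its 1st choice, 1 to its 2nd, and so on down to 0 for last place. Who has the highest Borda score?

Borda scores:
  Linden: 2 + 1 + 1 + 2 + 1 = 7
  Glendale: 0 + 2 + 2 + 0 + 2 = 6
  Elmhurst: 1 + 0 + 0 + 1 + 0 = 2
Linden has the highest total.

Linden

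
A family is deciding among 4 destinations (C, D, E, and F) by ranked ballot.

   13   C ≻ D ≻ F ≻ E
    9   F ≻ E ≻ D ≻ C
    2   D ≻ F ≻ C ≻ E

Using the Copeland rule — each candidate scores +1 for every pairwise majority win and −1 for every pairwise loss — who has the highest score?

Pairwise results:
  C vs D: C wins 13–11.
  C vs E: C wins 15–9.
  C vs F: C wins 13–11.
  D vs E: D wins 15–9.
  D vs F: D wins 15–9.
  E vs F: F wins 24–0.
Copeland scores (wins − losses):
  C: 3 − 0 = 3
  D: 2 − 1 = 1
  E: 0 − 3 = -3
  F: 1 − 2 = -1
C has the best Copeland score.

C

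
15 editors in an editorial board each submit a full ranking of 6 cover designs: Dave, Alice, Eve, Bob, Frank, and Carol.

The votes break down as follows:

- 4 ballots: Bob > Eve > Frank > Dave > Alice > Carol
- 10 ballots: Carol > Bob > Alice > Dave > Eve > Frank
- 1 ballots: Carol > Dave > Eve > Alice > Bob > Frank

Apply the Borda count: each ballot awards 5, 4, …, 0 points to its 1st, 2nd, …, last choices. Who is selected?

Borda scores:
  Dave: 4·2 + 10·2 + 4 = 32
  Alice: 4·1 + 10·3 + 2 = 36
  Eve: 4·4 + 10·1 + 3 = 29
  Bob: 4·5 + 10·4 + 1 = 61
  Frank: 4·3 + 10·0 + 0 = 12
  Carol: 4·0 + 10·5 + 5 = 55
Bob has the highest total.

Bob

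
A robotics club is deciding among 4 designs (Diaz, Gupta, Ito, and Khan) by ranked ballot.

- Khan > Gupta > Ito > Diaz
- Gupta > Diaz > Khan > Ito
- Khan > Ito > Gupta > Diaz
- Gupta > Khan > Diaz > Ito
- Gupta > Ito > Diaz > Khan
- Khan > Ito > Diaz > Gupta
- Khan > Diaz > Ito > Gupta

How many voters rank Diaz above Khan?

2

Ballots ranking Diaz above Khan: 2.
Ballots ranking Khan above Diaz: 5.
So 2 of 7 voters prefer Diaz to Khan.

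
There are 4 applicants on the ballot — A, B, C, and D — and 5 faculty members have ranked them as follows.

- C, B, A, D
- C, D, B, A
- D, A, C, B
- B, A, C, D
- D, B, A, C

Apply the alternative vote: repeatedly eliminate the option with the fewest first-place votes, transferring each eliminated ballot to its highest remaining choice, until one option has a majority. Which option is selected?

Round 1: C 2, D 2, B 1, A 0. A has the fewest and is eliminated.
Round 2: C 2, D 2, B 1. B has the fewest and is eliminated.
Round 3: C 3, D 2. C has a majority.

C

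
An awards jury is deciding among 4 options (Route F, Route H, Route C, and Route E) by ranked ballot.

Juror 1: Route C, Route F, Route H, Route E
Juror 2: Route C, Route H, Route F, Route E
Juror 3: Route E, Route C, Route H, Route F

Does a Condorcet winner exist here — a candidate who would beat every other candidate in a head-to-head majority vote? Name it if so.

Head-to-head results (3 voters total):
Route F vs Route H: Route H wins 2–1.
Route F vs Route C: Route C wins 3–0.
Route F vs Route E: Route F wins 2–1.
Route H vs Route C: Route C wins 3–0.
Route H vs Route E: Route H wins 2–1.
Route C vs Route E: Route C wins 2–1.
Route C beats each rival — Route F (3–0), Route H (3–0), Route E (2–1) — so Route C is the Condorcet winner.

Route C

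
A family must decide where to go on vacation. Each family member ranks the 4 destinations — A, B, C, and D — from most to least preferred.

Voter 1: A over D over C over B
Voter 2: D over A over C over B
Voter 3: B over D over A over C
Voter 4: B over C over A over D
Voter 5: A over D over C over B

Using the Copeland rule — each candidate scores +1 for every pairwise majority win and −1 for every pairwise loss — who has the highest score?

Pairwise results:
  A vs B: A wins 3–2.
  A vs C: A wins 4–1.
  A vs D: A wins 3–2.
  B vs C: C wins 3–2.
  B vs D: D wins 3–2.
  C vs D: D wins 4–1.
Copeland scores (wins − losses):
  A: 3 − 0 = 3
  B: 0 − 3 = -3
  C: 1 − 2 = -1
  D: 2 − 1 = 1
A has the best Copeland score.

A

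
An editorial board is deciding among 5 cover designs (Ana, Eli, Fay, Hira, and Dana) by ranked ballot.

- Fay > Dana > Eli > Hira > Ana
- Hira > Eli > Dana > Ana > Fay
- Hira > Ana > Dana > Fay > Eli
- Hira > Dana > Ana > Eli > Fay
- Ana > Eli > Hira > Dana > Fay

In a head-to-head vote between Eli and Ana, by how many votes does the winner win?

1

Ballots ranking Eli above Ana: 2.
Ballots ranking Ana above Eli: 3.
Ana wins 3–2, a margin of 1.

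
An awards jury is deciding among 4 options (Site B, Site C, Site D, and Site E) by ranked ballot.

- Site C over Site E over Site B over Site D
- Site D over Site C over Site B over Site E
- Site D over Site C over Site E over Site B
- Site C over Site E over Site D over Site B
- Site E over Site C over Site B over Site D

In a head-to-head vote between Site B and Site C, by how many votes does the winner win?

5

Ballots ranking Site B above Site C: 0.
Ballots ranking Site C above Site B: 5.
Site C wins 5–0, a margin of 5.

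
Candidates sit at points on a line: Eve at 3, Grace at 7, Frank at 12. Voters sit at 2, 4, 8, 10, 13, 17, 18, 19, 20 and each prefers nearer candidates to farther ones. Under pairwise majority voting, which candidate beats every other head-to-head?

Frank

With single-peaked preferences on a line, the Condorcet winner is the candidate closest to the median voter.
The median voter (position 13) is closest to Frank at 12.
Check: Frank vs Eve — voters closer to Frank: 7 of 9.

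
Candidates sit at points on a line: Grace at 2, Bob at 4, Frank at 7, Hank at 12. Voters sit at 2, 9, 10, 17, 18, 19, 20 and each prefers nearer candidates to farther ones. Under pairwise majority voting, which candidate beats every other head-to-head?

Hank

With single-peaked preferences on a line, the Condorcet winner is the candidate closest to the median voter.
The median voter (position 17) is closest to Hank at 12.
Check: Hank vs Bob — voters closer to Hank: 6 of 7.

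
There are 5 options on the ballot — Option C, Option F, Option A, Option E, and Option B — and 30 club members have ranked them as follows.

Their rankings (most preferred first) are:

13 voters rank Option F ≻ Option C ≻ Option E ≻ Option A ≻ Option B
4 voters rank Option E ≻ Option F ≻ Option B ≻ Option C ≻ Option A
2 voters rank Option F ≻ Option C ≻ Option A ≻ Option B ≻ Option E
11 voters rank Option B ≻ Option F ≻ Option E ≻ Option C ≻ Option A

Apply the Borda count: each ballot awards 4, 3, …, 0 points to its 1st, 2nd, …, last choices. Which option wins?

Borda scores:
  Option C: 13·3 + 4·1 + 2·3 + 11·1 = 60
  Option F: 13·4 + 4·3 + 2·4 + 11·3 = 105
  Option A: 13·1 + 4·0 + 2·2 + 11·0 = 17
  Option E: 13·2 + 4·4 + 2·0 + 11·2 = 64
  Option B: 13·0 + 4·2 + 2·1 + 11·4 = 54
Option F has the highest total.

Option F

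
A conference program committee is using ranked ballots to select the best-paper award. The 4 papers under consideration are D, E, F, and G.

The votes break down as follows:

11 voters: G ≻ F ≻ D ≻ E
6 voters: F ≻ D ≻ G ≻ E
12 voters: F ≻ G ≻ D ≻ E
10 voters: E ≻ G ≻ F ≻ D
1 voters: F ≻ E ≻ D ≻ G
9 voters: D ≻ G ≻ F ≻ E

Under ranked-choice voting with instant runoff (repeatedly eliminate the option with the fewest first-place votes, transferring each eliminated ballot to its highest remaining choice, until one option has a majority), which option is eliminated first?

Round 1: F 19, G 11, E 10, D 9. D has the fewest and is eliminated.
Round 2: G 20, F 19, E 10. E has the fewest and is eliminated.
Round 3: G 30, F 19. G has a majority.

D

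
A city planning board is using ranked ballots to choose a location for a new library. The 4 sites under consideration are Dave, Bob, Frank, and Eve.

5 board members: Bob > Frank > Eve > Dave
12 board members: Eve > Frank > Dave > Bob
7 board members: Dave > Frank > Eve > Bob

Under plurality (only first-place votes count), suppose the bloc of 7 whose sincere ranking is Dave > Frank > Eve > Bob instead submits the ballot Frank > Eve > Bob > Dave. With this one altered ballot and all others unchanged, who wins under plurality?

First-place totals with the altered ballot: Dave 0, Bob 5, Frank 7, Eve 12.
The winner is unchanged: still Eve.

Eve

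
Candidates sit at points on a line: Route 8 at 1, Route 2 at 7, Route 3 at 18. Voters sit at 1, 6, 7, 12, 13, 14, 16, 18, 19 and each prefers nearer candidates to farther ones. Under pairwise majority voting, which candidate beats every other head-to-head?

With single-peaked preferences on a line, the Condorcet winner is the candidate closest to the median voter.
The median voter (position 13) is closest to Route 3 at 18.
Check: Route 3 vs Route 8 — voters closer to Route 3: 6 of 9.

Route 3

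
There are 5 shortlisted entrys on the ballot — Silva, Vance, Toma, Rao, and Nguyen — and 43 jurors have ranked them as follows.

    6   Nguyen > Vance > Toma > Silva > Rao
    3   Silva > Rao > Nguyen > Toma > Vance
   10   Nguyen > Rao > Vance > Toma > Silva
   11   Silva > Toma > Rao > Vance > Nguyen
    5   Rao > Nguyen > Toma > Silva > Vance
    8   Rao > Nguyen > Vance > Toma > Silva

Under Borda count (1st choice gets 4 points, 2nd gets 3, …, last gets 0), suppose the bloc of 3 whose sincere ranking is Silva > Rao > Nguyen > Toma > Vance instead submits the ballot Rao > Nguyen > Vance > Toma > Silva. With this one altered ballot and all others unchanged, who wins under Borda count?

Rao

Borda totals with the altered ballot: Silva 55, Vance 71, Toma 76, Rao 116, Nguyen 112.
The winner is unchanged: still Rao.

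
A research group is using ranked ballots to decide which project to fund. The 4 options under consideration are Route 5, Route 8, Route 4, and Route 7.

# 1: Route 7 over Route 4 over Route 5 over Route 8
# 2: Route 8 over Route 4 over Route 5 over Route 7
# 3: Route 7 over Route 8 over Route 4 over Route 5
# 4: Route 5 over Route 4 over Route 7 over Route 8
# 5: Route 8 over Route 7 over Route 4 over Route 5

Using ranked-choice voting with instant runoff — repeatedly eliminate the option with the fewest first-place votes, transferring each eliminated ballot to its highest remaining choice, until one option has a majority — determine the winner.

Round 1: Route 8 2, Route 7 2, Route 5 1, Route 4 0. Route 4 has the fewest and is eliminated.
Round 2: Route 8 2, Route 7 2, Route 5 1. Route 5 has the fewest and is eliminated.
Round 3: Route 7 3, Route 8 2. Route 7 has a majority.

Route 7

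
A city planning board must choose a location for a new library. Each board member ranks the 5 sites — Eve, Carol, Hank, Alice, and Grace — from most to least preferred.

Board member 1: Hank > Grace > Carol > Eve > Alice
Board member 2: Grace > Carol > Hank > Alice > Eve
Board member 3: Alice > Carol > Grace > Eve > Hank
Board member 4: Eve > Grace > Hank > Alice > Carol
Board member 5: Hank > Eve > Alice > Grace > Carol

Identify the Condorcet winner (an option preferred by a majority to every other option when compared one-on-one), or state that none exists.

Head-to-head results (5 voters total):
Eve vs Carol: Carol wins 3–2.
Eve vs Hank: Hank wins 3–2.
Eve vs Alice: Eve wins 3–2.
Eve vs Grace: Grace wins 3–2.
Carol vs Hank: Hank wins 3–2.
Carol vs Alice: Alice wins 3–2.
Carol vs Grace: Grace wins 4–1.
Hank vs Alice: Hank wins 4–1.
Hank vs Grace: Grace wins 3–2.
Alice vs Grace: Grace wins 3–2.
Grace beats each rival — Eve (3–2), Carol (4–1), Hank (3–2), Alice (3–2) — so Grace is the Condorcet winner.

Grace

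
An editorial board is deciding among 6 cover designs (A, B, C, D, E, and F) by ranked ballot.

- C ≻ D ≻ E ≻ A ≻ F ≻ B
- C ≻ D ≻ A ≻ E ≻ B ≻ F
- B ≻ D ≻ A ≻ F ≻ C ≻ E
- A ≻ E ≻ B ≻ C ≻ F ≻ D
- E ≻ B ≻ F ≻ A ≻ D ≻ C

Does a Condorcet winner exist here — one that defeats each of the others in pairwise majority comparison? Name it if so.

Head-to-head results (5 voters total):
A vs B: A wins 3–2.
A vs C: A wins 3–2.
A vs D: D wins 3–2.
A vs E: A wins 3–2.
A vs F: A wins 4–1.
B vs C: B wins 3–2.
B vs D: B wins 3–2.
B vs E: E wins 4–1.
B vs F: B wins 4–1.
C vs D: C wins 3–2.
C vs E: C wins 3–2.
C vs F: C wins 3–2.
D vs E: D wins 3–2.
D vs F: D wins 3–2.
E vs F: E wins 4–1.
No candidate beats all others: A beats B beats D beats A, a majority cycle.

There is no Condorcet winner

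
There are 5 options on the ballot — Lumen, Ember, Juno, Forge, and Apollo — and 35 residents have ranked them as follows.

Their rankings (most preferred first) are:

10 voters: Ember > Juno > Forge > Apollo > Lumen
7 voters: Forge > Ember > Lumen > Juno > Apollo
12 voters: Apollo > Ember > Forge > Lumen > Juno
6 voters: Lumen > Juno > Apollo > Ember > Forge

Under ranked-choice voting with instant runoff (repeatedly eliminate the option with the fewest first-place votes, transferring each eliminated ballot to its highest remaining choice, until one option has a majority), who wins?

Apollo

Round 1: Apollo 12, Ember 10, Forge 7, Lumen 6, Juno 0. Juno has the fewest and is eliminated.
Round 2: Apollo 12, Ember 10, Forge 7, Lumen 6. Lumen has the fewest and is eliminated.
Round 3: Apollo 18, Ember 10, Forge 7. Apollo has a majority.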